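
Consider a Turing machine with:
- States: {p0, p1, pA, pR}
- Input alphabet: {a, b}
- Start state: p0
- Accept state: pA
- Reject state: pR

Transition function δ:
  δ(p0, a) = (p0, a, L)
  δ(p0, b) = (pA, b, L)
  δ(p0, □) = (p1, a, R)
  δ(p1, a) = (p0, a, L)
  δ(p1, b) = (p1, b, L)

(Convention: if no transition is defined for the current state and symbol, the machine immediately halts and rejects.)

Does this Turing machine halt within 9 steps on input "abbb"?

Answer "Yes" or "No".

Execution trace:
Initial: [p0]abbb
Step 1: δ(p0, a) = (p0, a, L) → [p0]□abbb
Step 2: δ(p0, □) = (p1, a, R) → a[p1]abbb
Step 3: δ(p1, a) = (p0, a, L) → [p0]aabbb
Step 4: δ(p0, a) = (p0, a, L) → [p0]□aabbb
Step 5: δ(p0, □) = (p1, a, R) → a[p1]aabbb
Step 6: δ(p1, a) = (p0, a, L) → [p0]aaabbb
Step 7: δ(p0, a) = (p0, a, L) → [p0]□aaabbb
Step 8: δ(p0, □) = (p1, a, R) → a[p1]aaabbb
Step 9: δ(p1, a) = (p0, a, L) → [p0]aaaabbb

The machine has not reached a halting state after 9 steps.
The machine did not halt within the 9-step bound.

Answer: No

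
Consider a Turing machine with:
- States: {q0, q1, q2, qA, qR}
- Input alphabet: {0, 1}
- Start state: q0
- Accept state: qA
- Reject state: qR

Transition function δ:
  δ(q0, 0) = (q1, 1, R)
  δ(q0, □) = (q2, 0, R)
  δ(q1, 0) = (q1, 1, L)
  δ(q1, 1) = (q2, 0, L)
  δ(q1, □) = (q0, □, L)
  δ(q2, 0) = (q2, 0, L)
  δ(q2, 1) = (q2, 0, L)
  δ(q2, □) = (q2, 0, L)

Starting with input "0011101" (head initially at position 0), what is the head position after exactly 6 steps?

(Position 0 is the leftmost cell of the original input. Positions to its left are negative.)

Execution trace (head position shown):
Step 0: [q0]0011101  (head at position 0)
Step 1: move right → 1[q1]011101  (head at position 1)
Step 2: move left → [q1]1111101  (head at position 0)
Step 3: move left → [q2]□0111101  (head at position -1)
Step 4: move left → [q2]□00111101  (head at position -2)
Step 5: move left → [q2]□000111101  (head at position -3)
Step 6: move left → [q2]□0000111101  (head at position -4)

After 6 steps, the head is at position -4.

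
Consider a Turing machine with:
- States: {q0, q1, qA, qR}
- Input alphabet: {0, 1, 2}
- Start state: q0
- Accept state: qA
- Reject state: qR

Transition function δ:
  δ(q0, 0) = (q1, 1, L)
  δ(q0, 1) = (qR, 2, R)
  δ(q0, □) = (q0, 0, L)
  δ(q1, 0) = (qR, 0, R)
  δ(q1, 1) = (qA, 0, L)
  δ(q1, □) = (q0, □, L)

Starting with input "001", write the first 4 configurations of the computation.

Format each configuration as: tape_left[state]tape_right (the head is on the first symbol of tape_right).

Transitions applied:
Step 1: δ(q0, 0) = (q1, 1, L)
Step 2: δ(q1, □) = (q0, □, L)
Step 3: δ(q0, □) = (q0, 0, L)

The first 4 configurations are:
[q0]001 ⊢ [q1]□101 ⊢ [q0]□□101 ⊢ [q0]□0□101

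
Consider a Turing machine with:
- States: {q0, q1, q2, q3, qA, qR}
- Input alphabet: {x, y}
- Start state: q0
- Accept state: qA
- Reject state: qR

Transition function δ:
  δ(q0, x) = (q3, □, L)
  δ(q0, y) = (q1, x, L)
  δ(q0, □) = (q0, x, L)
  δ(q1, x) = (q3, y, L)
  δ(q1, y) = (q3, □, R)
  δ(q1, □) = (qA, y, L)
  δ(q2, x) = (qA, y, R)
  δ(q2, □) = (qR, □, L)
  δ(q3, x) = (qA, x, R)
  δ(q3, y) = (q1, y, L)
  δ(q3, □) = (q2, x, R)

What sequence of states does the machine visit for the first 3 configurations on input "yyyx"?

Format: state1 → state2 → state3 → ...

Execution trace:
Initial: [q0]yyyx
Step 1: δ(q0, y) = (q1, x, L) → [q1]□xyyx
Step 2: δ(q1, □) = (qA, y, L) → [qA]□yxyyx

The machine reaches the accept state qA and halts.

State sequence: q0 → q1 → qA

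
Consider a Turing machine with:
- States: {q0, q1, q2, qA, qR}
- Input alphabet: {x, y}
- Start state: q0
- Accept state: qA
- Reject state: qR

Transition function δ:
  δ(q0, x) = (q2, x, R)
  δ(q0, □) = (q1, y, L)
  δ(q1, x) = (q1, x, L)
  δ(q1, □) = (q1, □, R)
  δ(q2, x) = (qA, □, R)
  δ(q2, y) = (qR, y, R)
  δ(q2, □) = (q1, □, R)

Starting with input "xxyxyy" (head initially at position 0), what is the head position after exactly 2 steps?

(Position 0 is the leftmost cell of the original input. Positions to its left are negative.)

Execution trace (head position shown):
Step 0: [q0]xxyxyy  (head at position 0)
Step 1: move right → x[q2]xyxyy  (head at position 1)
Step 2: move right → x□[qA]yxyy  (head at position 2)

After 2 steps, the head is at position 2.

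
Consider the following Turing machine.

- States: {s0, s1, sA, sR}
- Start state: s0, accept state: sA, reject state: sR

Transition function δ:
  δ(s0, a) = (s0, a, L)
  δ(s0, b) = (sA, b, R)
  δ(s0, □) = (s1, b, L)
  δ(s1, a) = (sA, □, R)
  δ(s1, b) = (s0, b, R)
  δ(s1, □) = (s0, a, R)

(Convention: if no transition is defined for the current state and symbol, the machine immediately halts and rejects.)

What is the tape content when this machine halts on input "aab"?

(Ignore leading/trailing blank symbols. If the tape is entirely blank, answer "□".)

Execution trace:
Initial: [s0]aab
Step 1: δ(s0, a) = (s0, a, L) → [s0]□aab
Step 2: δ(s0, □) = (s1, b, L) → [s1]□baab
Step 3: δ(s1, □) = (s0, a, R) → a[s0]baab
Step 4: δ(s0, b) = (sA, b, R) → ab[sA]aab

The machine reaches the accept state sA and halts.

Final tape (ignoring leading/trailing blanks): abaab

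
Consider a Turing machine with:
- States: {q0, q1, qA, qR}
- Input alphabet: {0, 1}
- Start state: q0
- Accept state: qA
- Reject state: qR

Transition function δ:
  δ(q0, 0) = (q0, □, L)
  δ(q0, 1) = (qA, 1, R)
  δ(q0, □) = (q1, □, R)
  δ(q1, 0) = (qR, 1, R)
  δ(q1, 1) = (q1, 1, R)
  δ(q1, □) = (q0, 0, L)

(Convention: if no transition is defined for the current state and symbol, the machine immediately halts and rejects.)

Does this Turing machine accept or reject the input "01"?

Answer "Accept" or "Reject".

Execution trace:
Initial: [q0]01
Step 1: δ(q0, 0) = (q0, □, L) → [q0]□□1
Step 2: δ(q0, □) = (q1, □, R) → □[q1]□1
Step 3: δ(q1, □) = (q0, 0, L) → [q0]□01
Step 4: δ(q0, □) = (q1, □, R) → □[q1]01
Step 5: δ(q1, 0) = (qR, 1, R) → □1[qR]1

The machine reaches the reject state qR and halts.

Answer: Reject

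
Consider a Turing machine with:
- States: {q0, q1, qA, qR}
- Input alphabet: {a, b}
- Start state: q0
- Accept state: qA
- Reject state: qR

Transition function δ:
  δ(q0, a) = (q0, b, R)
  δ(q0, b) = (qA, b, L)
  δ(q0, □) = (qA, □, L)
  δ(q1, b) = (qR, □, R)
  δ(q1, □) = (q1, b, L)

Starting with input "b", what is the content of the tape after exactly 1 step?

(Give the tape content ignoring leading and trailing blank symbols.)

Execution trace:
Initial: [q0]b
Step 1: δ(q0, b) = (qA, b, L) → [qA]□b

The machine reaches the accept state qA and halts.

After 1 step, the tape (ignoring leading/trailing blanks) is: b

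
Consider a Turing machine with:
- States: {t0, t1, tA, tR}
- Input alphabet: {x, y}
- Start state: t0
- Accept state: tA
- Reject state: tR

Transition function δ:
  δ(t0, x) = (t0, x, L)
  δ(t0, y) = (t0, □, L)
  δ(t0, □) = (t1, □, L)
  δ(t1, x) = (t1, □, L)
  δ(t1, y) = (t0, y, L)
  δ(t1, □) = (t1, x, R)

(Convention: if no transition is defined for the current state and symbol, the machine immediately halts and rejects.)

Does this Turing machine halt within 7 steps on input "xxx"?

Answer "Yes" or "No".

Execution trace:
Initial: [t0]xxx
Step 1: δ(t0, x) = (t0, x, L) → [t0]□xxx
Step 2: δ(t0, □) = (t1, □, L) → [t1]□□xxx
Step 3: δ(t1, □) = (t1, x, R) → x[t1]□xxx
Step 4: δ(t1, □) = (t1, x, R) → xx[t1]xxx
Step 5: δ(t1, x) = (t1, □, L) → x[t1]x□xx
Step 6: δ(t1, x) = (t1, □, L) → [t1]x□□xx
Step 7: δ(t1, x) = (t1, □, L) → [t1]□□□□xx

The machine has not reached a halting state after 7 steps.
The machine did not halt within the 7-step bound.

Answer: No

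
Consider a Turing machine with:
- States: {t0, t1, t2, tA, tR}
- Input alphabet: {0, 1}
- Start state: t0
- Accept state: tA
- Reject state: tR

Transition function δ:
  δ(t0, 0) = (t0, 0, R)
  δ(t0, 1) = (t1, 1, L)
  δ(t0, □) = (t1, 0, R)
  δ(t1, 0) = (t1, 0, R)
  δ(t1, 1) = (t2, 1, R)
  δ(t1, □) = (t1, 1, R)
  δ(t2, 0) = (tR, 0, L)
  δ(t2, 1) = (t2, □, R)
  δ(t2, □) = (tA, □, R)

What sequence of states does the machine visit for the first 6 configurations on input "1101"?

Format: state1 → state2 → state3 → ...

Execution trace:
Initial: [t0]1101
Step 1: δ(t0, 1) = (t1, 1, L) → [t1]□1101
Step 2: δ(t1, □) = (t1, 1, R) → 1[t1]1101
Step 3: δ(t1, 1) = (t2, 1, R) → 11[t2]101
Step 4: δ(t2, 1) = (t2, □, R) → 11□[t2]01
Step 5: δ(t2, 0) = (tR, 0, L) → 11[tR]□01

The machine reaches the reject state tR and halts.

State sequence: t0 → t1 → t1 → t2 → t2 → tR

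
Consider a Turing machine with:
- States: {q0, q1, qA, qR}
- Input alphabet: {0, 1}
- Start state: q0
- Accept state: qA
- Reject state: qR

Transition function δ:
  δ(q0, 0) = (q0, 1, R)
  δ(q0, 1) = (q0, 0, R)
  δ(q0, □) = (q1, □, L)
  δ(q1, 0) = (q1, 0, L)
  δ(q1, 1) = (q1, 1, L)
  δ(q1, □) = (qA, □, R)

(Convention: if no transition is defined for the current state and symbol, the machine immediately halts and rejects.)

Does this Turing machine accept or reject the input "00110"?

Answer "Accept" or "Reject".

Execution trace:
Initial: [q0]00110
Step 1: δ(q0, 0) = (q0, 1, R) → 1[q0]0110
Step 2: δ(q0, 0) = (q0, 1, R) → 11[q0]110
Step 3: δ(q0, 1) = (q0, 0, R) → 110[q0]10
Step 4: δ(q0, 1) = (q0, 0, R) → 1100[q0]0
Step 5: δ(q0, 0) = (q0, 1, R) → 11001[q0]□
Step 6: δ(q0, □) = (q1, □, L) → 1100[q1]1□
Step 7: δ(q1, 1) = (q1, 1, L) → 110[q1]01□
Step 8: δ(q1, 0) = (q1, 0, L) → 11[q1]001□
Step 9: δ(q1, 0) = (q1, 0, L) → 1[q1]1001□
Step 10: δ(q1, 1) = (q1, 1, L) → [q1]11001□
Step 11: δ(q1, 1) = (q1, 1, L) → [q1]□11001□
Step 12: δ(q1, □) = (qA, □, R) → □[qA]11001□

The machine reaches the accept state qA and halts.

Answer: Accept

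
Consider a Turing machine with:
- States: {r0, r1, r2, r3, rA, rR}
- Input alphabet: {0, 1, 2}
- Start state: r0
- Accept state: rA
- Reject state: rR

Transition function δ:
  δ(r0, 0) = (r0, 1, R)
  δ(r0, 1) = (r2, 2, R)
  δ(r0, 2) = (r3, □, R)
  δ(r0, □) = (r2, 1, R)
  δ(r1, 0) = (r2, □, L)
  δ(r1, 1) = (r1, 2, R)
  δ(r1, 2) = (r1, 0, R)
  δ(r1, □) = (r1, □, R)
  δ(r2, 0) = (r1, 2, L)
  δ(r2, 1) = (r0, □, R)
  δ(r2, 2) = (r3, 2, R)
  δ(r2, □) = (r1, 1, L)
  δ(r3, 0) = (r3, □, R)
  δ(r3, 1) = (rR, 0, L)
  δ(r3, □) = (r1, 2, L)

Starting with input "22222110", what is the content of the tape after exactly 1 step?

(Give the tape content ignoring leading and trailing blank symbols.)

Execution trace:
Initial: [r0]22222110
Step 1: δ(r0, 2) = (r3, □, R) → □[r3]2222110

No transition is defined for δ(r3, 2). By convention the machine halts and rejects.

After 1 step, the tape (ignoring leading/trailing blanks) is: 2222110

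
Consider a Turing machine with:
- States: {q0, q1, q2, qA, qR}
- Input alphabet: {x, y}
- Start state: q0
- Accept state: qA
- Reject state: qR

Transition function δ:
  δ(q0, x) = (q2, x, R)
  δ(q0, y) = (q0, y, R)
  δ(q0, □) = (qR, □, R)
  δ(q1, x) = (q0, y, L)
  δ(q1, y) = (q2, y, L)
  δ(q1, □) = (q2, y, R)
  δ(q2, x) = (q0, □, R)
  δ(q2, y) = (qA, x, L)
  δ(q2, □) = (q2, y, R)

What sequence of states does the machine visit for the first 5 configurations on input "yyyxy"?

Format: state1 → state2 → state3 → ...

Execution trace:
Initial: [q0]yyyxy
Step 1: δ(q0, y) = (q0, y, R) → y[q0]yyxy
Step 2: δ(q0, y) = (q0, y, R) → yy[q0]yxy
Step 3: δ(q0, y) = (q0, y, R) → yyy[q0]xy
Step 4: δ(q0, x) = (q2, x, R) → yyyx[q2]y

State sequence: q0 → q0 → q0 → q0 → q2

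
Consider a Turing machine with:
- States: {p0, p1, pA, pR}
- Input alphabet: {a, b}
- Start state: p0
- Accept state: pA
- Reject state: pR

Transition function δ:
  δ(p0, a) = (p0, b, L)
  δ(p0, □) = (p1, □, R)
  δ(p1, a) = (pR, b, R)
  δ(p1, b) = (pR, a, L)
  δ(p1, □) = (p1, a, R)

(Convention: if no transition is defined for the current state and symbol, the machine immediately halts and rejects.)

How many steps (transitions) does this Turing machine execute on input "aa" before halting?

Execution trace:
Initial: [p0]aa
Step 1: δ(p0, a) = (p0, b, L) → [p0]□ba
Step 2: δ(p0, □) = (p1, □, R) → □[p1]ba
Step 3: δ(p1, b) = (pR, a, L) → [pR]□aa

The machine reaches the reject state pR and halts.

The machine executed 3 steps before halting.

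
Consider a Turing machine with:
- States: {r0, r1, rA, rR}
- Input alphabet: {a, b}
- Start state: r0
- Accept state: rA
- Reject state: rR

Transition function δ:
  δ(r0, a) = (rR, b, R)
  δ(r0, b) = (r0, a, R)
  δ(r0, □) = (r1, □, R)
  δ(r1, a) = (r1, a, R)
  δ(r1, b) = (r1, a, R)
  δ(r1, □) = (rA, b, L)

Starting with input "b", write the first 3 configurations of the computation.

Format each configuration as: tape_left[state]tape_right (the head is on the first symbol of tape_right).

Transitions applied:
Step 1: δ(r0, b) = (r0, a, R)
Step 2: δ(r0, □) = (r1, □, R)

The first 3 configurations are:
[r0]b ⊢ a[r0]□ ⊢ a□[r1]□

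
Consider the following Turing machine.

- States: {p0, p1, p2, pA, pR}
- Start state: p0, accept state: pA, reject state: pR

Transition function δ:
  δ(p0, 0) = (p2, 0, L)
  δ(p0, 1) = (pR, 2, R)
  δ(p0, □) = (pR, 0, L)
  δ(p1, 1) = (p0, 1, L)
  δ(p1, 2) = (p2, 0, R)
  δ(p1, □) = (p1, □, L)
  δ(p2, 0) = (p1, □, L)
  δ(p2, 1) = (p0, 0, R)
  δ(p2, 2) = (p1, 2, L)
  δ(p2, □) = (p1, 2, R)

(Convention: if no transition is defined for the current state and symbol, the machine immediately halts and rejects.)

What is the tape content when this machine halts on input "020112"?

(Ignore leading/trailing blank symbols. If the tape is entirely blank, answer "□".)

Execution trace:
Initial: [p0]020112
Step 1: δ(p0, 0) = (p2, 0, L) → [p2]□020112
Step 2: δ(p2, □) = (p1, 2, R) → 2[p1]020112

No transition is defined for δ(p1, 0). By convention the machine halts and rejects.

Final tape (ignoring leading/trailing blanks): 2020112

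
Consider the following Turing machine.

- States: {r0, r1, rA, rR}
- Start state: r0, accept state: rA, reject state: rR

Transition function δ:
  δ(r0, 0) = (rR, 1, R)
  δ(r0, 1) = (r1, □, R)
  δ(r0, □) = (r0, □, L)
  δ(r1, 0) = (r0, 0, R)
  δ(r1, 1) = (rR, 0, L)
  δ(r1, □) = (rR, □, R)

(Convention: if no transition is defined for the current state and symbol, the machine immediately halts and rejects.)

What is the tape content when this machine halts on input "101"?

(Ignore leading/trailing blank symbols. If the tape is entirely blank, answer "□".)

Execution trace:
Initial: [r0]101
Step 1: δ(r0, 1) = (r1, □, R) → □[r1]01
Step 2: δ(r1, 0) = (r0, 0, R) → □0[r0]1
Step 3: δ(r0, 1) = (r1, □, R) → □0□[r1]□
Step 4: δ(r1, □) = (rR, □, R) → □0□□[rR]□

The machine reaches the reject state rR and halts.

Final tape (ignoring leading/trailing blanks): 0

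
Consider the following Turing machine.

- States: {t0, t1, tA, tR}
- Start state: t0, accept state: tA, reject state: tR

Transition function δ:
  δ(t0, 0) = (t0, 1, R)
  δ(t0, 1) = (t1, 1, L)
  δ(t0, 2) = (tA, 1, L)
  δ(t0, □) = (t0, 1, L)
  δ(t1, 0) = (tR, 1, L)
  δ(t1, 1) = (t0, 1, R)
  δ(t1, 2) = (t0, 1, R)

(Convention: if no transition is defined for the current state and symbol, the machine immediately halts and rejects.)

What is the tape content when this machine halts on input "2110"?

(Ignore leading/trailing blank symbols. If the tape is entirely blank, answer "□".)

Execution trace:
Initial: [t0]2110
Step 1: δ(t0, 2) = (tA, 1, L) → [tA]□1110

The machine reaches the accept state tA and halts.

Final tape (ignoring leading/trailing blanks): 1110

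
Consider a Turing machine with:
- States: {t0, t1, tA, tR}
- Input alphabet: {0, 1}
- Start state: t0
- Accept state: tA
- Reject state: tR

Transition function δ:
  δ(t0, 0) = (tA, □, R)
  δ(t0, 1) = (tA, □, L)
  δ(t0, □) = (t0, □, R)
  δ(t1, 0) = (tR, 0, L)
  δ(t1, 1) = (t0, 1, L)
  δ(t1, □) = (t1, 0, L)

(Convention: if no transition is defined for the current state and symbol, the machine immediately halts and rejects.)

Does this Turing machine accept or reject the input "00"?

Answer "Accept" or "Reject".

Execution trace:
Initial: [t0]00
Step 1: δ(t0, 0) = (tA, □, R) → □[tA]0

The machine reaches the accept state tA and halts.

Answer: Accept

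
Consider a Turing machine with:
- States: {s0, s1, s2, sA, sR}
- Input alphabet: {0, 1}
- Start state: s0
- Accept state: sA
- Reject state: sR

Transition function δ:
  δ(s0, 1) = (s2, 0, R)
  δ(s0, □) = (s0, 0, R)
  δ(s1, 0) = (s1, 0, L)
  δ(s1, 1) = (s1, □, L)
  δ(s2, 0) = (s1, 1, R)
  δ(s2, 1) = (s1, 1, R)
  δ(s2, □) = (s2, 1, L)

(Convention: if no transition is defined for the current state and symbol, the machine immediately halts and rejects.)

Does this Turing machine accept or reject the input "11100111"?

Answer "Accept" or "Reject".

Execution trace:
Initial: [s0]11100111
Step 1: δ(s0, 1) = (s2, 0, R) → 0[s2]1100111
Step 2: δ(s2, 1) = (s1, 1, R) → 01[s1]100111
Step 3: δ(s1, 1) = (s1, □, L) → 0[s1]1□00111
Step 4: δ(s1, 1) = (s1, □, L) → [s1]0□□00111
Step 5: δ(s1, 0) = (s1, 0, L) → [s1]□0□□00111

No transition is defined for δ(s1, □). By convention the machine halts and rejects.

Answer: Reject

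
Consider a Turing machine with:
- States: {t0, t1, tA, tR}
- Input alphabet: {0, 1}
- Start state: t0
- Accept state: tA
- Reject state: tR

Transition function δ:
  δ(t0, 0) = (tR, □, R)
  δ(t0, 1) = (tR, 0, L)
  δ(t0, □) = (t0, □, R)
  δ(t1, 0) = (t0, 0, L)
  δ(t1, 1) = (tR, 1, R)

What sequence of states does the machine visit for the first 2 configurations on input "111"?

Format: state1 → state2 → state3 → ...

Execution trace:
Initial: [t0]111
Step 1: δ(t0, 1) = (tR, 0, L) → [tR]□011

The machine reaches the reject state tR and halts.

State sequence: t0 → tR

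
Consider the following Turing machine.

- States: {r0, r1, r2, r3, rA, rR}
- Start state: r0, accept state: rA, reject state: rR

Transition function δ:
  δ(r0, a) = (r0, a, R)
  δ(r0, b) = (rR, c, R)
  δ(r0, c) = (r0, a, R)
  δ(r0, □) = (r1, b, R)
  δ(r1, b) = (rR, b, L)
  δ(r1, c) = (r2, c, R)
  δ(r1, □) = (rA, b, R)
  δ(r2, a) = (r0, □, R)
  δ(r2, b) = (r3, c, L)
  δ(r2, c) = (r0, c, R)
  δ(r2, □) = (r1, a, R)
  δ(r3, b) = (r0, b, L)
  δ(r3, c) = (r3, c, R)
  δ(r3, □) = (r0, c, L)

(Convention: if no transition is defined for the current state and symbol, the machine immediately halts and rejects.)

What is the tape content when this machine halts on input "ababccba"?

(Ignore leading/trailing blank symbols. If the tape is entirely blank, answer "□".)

Execution trace:
Initial: [r0]ababccba
Step 1: δ(r0, a) = (r0, a, R) → a[r0]babccba
Step 2: δ(r0, b) = (rR, c, R) → ac[rR]abccba

The machine reaches the reject state rR and halts.

Final tape (ignoring leading/trailing blanks): acabccba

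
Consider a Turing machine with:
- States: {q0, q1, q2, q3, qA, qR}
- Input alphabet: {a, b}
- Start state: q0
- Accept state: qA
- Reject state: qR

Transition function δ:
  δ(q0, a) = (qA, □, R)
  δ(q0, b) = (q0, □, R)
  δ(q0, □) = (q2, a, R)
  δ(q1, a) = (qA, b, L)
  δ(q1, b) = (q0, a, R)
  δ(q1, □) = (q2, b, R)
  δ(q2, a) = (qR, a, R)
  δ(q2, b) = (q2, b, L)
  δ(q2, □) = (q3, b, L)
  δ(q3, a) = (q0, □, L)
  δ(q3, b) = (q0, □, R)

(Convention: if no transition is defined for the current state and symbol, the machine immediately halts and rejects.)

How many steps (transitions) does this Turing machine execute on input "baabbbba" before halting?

Execution trace:
Initial: [q0]baabbbba
Step 1: δ(q0, b) = (q0, □, R) → □[q0]aabbbba
Step 2: δ(q0, a) = (qA, □, R) → □□[qA]abbbba

The machine reaches the accept state qA and halts.

The machine executed 2 steps before halting.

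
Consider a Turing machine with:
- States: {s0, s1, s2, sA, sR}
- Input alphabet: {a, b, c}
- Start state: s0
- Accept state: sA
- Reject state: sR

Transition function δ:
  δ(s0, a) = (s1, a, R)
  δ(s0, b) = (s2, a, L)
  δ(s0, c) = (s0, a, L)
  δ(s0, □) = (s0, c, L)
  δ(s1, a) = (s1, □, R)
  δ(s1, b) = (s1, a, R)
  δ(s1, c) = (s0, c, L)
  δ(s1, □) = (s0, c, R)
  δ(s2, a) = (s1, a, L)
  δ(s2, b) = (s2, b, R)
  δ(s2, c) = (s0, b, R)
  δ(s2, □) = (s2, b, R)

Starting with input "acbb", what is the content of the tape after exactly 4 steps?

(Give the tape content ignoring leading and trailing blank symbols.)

Execution trace:
Initial: [s0]acbb
Step 1: δ(s0, a) = (s1, a, R) → a[s1]cbb
Step 2: δ(s1, c) = (s0, c, L) → [s0]acbb
Step 3: δ(s0, a) = (s1, a, R) → a[s1]cbb
Step 4: δ(s1, c) = (s0, c, L) → [s0]acbb

After 4 steps, the tape (ignoring leading/trailing blanks) is: acbb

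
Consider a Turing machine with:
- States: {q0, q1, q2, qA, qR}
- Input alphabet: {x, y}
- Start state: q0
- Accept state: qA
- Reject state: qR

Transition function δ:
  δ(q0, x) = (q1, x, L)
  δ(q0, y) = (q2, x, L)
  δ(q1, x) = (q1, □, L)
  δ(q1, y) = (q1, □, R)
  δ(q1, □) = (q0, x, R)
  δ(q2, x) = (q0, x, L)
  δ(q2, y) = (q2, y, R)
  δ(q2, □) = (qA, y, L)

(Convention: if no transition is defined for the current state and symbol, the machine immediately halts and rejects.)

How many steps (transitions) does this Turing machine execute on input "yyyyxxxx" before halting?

Execution trace:
Initial: [q0]yyyyxxxx
Step 1: δ(q0, y) = (q2, x, L) → [q2]□xyyyxxxx
Step 2: δ(q2, □) = (qA, y, L) → [qA]□yxyyyxxxx

The machine reaches the accept state qA and halts.

The machine executed 2 steps before halting.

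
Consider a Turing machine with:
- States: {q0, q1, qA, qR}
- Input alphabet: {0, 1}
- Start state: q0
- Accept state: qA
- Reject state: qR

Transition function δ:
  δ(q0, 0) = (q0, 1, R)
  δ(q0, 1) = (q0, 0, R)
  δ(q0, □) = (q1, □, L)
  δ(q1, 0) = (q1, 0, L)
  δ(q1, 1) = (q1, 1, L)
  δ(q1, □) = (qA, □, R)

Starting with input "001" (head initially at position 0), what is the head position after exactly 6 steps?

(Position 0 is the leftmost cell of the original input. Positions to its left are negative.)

Execution trace (head position shown):
Step 0: [q0]001  (head at position 0)
Step 1: move right → 1[q0]01  (head at position 1)
Step 2: move right → 11[q0]1  (head at position 2)
Step 3: move right → 110[q0]□  (head at position 3)
Step 4: move left → 11[q1]0□  (head at position 2)
Step 5: move left → 1[q1]10□  (head at position 1)
Step 6: move left → [q1]110□  (head at position 0)

After 6 steps, the head is at position 0.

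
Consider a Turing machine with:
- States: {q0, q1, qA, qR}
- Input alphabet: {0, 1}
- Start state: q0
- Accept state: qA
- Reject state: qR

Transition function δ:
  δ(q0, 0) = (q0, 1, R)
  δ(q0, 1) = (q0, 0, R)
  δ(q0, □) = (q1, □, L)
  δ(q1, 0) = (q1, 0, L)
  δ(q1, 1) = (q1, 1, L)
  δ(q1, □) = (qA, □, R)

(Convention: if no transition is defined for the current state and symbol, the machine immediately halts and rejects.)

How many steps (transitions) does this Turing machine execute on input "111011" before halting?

Execution trace:
Initial: [q0]111011
Step 1: δ(q0, 1) = (q0, 0, R) → 0[q0]11011
Step 2: δ(q0, 1) = (q0, 0, R) → 00[q0]1011
Step 3: δ(q0, 1) = (q0, 0, R) → 000[q0]011
Step 4: δ(q0, 0) = (q0, 1, R) → 0001[q0]11
Step 5: δ(q0, 1) = (q0, 0, R) → 00010[q0]1
Step 6: δ(q0, 1) = (q0, 0, R) → 000100[q0]□
Step 7: δ(q0, □) = (q1, □, L) → 00010[q1]0□
Step 8: δ(q1, 0) = (q1, 0, L) → 0001[q1]00□
Step 9: δ(q1, 0) = (q1, 0, L) → 000[q1]100□
Step 10: δ(q1, 1) = (q1, 1, L) → 00[q1]0100□
Step 11: δ(q1, 0) = (q1, 0, L) → 0[q1]00100□
Step 12: δ(q1, 0) = (q1, 0, L) → [q1]000100□
Step 13: δ(q1, 0) = (q1, 0, L) → [q1]□000100□
Step 14: δ(q1, □) = (qA, □, R) → □[qA]000100□

The machine reaches the accept state qA and halts.

The machine executed 14 steps before halting.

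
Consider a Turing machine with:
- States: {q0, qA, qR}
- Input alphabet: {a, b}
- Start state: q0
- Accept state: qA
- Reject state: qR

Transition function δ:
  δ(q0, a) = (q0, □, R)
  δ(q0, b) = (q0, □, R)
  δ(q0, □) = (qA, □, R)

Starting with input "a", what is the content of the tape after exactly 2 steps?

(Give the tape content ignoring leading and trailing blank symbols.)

Execution trace:
Initial: [q0]a
Step 1: δ(q0, a) = (q0, □, R) → □[q0]□
Step 2: δ(q0, □) = (qA, □, R) → □□[qA]□

The machine reaches the accept state qA and halts.

After 2 steps, the tape (ignoring leading/trailing blanks) is: □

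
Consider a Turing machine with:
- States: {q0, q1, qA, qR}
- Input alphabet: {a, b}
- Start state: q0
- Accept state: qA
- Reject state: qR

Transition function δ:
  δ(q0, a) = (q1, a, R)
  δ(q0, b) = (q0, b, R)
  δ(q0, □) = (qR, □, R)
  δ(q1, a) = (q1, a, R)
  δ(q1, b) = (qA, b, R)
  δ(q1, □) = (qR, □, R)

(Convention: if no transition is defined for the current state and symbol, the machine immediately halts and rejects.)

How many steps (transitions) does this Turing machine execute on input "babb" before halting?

Execution trace:
Initial: [q0]babb
Step 1: δ(q0, b) = (q0, b, R) → b[q0]abb
Step 2: δ(q0, a) = (q1, a, R) → ba[q1]bb
Step 3: δ(q1, b) = (qA, b, R) → bab[qA]b

The machine reaches the accept state qA and halts.

The machine executed 3 steps before halting.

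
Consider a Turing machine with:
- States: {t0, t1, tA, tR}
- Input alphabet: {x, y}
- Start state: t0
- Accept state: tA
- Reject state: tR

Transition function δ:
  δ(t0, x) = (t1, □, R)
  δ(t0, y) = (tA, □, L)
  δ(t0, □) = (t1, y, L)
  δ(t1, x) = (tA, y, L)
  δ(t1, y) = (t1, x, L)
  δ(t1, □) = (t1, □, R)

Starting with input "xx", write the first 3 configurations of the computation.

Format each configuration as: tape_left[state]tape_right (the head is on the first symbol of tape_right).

Transitions applied:
Step 1: δ(t0, x) = (t1, □, R)
Step 2: δ(t1, x) = (tA, y, L)

The first 3 configurations are:
[t0]xx ⊢ □[t1]x ⊢ [tA]□y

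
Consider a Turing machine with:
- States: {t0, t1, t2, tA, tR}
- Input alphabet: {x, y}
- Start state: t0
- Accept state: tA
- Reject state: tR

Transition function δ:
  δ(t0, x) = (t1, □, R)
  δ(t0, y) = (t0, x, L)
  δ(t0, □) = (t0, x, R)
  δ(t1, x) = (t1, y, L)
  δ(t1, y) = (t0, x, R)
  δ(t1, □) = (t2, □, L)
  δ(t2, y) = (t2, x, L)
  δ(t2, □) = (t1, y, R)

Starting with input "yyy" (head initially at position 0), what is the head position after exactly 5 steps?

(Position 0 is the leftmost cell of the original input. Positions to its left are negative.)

Execution trace (head position shown):
Step 0: [t0]yyy  (head at position 0)
Step 1: move left → [t0]□xyy  (head at position -1)
Step 2: move right → x[t0]xyy  (head at position 0)
Step 3: move right → x□[t1]yy  (head at position 1)
Step 4: move right → x□x[t0]y  (head at position 2)
Step 5: move left → x□[t0]xx  (head at position 1)

After 5 steps, the head is at position 1.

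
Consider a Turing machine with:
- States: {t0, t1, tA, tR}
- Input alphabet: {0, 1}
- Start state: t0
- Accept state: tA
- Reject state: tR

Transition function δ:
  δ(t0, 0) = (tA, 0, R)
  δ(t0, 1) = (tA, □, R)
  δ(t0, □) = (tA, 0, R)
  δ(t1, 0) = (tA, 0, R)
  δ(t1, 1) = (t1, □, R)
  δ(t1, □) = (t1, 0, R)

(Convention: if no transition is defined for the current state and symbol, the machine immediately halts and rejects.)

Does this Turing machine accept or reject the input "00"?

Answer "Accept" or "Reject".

Execution trace:
Initial: [t0]00
Step 1: δ(t0, 0) = (tA, 0, R) → 0[tA]0

The machine reaches the accept state tA and halts.

Answer: Accept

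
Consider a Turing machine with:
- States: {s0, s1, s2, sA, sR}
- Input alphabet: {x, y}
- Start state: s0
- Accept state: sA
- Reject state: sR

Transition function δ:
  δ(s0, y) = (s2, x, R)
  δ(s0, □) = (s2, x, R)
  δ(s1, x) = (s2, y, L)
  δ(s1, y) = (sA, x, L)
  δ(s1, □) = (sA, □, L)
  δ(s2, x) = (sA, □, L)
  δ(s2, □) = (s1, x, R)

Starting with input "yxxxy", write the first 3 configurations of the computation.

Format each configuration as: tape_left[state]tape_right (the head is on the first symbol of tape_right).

Transitions applied:
Step 1: δ(s0, y) = (s2, x, R)
Step 2: δ(s2, x) = (sA, □, L)

The first 3 configurations are:
[s0]yxxxy ⊢ x[s2]xxxy ⊢ [sA]x□xxy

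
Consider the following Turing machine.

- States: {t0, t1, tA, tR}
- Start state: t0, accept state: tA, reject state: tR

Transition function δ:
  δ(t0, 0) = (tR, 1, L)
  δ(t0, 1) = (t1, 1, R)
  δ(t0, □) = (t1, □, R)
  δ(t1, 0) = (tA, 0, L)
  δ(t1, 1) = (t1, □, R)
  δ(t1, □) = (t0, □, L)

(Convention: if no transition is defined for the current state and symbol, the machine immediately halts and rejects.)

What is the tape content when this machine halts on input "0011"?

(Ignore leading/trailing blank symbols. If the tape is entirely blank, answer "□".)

Execution trace:
Initial: [t0]0011
Step 1: δ(t0, 0) = (tR, 1, L) → [tR]□1011

The machine reaches the reject state tR and halts.

Final tape (ignoring leading/trailing blanks): 1011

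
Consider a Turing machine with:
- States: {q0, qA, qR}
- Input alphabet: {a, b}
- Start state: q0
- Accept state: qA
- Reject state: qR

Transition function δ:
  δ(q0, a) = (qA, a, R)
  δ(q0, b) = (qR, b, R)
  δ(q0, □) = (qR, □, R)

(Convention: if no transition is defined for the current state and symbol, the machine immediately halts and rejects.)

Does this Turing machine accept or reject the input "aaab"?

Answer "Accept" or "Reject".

Execution trace:
Initial: [q0]aaab
Step 1: δ(q0, a) = (qA, a, R) → a[qA]aab

The machine reaches the accept state qA and halts.

Answer: Accept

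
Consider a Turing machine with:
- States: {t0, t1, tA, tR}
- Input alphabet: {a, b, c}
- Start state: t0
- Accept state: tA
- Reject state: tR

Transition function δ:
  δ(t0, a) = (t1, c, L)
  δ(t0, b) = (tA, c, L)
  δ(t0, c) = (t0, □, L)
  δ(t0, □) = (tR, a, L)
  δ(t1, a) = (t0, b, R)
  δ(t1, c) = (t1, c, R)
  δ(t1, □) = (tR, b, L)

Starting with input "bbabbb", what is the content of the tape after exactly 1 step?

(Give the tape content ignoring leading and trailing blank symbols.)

Execution trace:
Initial: [t0]bbabbb
Step 1: δ(t0, b) = (tA, c, L) → [tA]□cbabbb

The machine reaches the accept state tA and halts.

After 1 step, the tape (ignoring leading/trailing blanks) is: cbabbb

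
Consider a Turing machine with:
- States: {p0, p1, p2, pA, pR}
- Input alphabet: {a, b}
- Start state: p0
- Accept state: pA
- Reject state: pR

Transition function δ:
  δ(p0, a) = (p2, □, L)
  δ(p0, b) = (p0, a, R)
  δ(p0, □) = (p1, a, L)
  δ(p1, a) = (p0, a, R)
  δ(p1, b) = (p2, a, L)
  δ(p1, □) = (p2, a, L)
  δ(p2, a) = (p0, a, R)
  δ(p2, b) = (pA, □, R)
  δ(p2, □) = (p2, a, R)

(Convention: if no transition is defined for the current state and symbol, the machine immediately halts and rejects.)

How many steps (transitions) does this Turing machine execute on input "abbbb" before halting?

Execution trace:
Initial: [p0]abbbb
Step 1: δ(p0, a) = (p2, □, L) → [p2]□□bbbb
Step 2: δ(p2, □) = (p2, a, R) → a[p2]□bbbb
Step 3: δ(p2, □) = (p2, a, R) → aa[p2]bbbb
Step 4: δ(p2, b) = (pA, □, R) → aa□[pA]bbb

The machine reaches the accept state pA and halts.

The machine executed 4 steps before halting.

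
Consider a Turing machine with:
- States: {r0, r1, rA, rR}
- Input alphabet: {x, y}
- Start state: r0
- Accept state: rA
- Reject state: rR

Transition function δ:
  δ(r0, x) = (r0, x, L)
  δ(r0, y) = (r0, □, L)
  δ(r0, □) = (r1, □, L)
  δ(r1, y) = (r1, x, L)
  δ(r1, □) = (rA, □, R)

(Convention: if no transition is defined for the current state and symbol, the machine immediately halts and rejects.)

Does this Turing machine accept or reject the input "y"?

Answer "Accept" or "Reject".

Execution trace:
Initial: [r0]y
Step 1: δ(r0, y) = (r0, □, L) → [r0]□□
Step 2: δ(r0, □) = (r1, □, L) → [r1]□□□
Step 3: δ(r1, □) = (rA, □, R) → □[rA]□□

The machine reaches the accept state rA and halts.

Answer: Accept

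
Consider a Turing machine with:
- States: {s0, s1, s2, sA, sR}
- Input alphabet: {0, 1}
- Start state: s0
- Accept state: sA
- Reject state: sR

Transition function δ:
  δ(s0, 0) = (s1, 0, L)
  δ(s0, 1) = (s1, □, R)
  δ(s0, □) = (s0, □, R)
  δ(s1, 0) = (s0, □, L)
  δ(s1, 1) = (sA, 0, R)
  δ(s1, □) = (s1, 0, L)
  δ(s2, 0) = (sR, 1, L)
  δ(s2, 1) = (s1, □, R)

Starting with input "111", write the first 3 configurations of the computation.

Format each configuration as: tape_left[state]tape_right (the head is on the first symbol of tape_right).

Transitions applied:
Step 1: δ(s0, 1) = (s1, □, R)
Step 2: δ(s1, 1) = (sA, 0, R)

The first 3 configurations are:
[s0]111 ⊢ □[s1]11 ⊢ □0[sA]1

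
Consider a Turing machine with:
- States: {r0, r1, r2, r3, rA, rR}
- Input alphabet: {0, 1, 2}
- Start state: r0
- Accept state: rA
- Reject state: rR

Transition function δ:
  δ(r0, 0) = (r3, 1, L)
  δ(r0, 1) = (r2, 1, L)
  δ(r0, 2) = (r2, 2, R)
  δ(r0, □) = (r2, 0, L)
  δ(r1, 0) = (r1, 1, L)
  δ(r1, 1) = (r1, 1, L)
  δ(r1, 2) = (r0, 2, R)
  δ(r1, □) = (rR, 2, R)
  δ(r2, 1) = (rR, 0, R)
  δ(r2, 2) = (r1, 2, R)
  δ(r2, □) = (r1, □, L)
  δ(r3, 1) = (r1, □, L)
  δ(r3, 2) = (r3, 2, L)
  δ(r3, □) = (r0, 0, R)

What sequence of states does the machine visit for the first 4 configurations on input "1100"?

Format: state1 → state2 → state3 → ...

Execution trace:
Initial: [r0]1100
Step 1: δ(r0, 1) = (r2, 1, L) → [r2]□1100
Step 2: δ(r2, □) = (r1, □, L) → [r1]□□1100
Step 3: δ(r1, □) = (rR, 2, R) → 2[rR]□1100

The machine reaches the reject state rR and halts.

State sequence: r0 → r2 → r1 → rR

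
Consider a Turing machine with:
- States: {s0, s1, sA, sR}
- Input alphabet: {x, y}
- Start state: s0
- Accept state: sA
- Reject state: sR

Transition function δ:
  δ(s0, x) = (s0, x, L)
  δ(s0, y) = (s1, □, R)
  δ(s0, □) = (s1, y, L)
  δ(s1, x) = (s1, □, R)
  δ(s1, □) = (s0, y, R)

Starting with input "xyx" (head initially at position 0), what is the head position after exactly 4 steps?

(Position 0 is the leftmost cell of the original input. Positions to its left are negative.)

Execution trace (head position shown):
Step 0: [s0]xyx  (head at position 0)
Step 1: move left → [s0]□xyx  (head at position -1)
Step 2: move left → [s1]□yxyx  (head at position -2)
Step 3: move right → y[s0]yxyx  (head at position -1)
Step 4: move right → y□[s1]xyx  (head at position 0)

After 4 steps, the head is at position 0.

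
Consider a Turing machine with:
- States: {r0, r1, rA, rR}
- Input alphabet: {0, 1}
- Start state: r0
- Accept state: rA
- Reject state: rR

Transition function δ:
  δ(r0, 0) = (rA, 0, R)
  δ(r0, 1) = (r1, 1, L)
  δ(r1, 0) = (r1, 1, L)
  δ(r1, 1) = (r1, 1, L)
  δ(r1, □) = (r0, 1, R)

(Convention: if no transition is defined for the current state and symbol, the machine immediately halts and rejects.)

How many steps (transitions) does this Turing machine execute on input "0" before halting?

Execution trace:
Initial: [r0]0
Step 1: δ(r0, 0) = (rA, 0, R) → 0[rA]□

The machine reaches the accept state rA and halts.

The machine executed 1 step before halting.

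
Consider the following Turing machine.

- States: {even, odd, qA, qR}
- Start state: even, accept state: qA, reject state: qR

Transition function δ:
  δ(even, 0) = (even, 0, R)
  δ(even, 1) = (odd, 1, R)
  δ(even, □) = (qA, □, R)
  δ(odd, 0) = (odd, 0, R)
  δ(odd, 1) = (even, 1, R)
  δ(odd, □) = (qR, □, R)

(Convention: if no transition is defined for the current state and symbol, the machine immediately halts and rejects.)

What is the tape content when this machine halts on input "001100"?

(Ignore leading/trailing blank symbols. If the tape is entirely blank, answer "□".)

Execution trace:
Initial: [even]001100
Step 1: δ(even, 0) = (even, 0, R) → 0[even]01100
Step 2: δ(even, 0) = (even, 0, R) → 00[even]1100
Step 3: δ(even, 1) = (odd, 1, R) → 001[odd]100
Step 4: δ(odd, 1) = (even, 1, R) → 0011[even]00
Step 5: δ(even, 0) = (even, 0, R) → 00110[even]0
Step 6: δ(even, 0) = (even, 0, R) → 001100[even]□
Step 7: δ(even, □) = (qA, □, R) → 001100□[qA]□

The machine reaches the accept state qA and halts.

Final tape (ignoring leading/trailing blanks): 001100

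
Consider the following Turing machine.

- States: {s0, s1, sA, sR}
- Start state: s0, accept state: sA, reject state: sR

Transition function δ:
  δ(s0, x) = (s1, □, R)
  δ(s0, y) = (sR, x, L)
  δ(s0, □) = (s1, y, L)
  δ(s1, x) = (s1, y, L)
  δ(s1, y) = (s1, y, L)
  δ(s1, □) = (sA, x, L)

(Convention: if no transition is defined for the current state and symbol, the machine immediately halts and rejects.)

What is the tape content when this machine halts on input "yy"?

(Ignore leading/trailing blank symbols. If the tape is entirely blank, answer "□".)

Execution trace:
Initial: [s0]yy
Step 1: δ(s0, y) = (sR, x, L) → [sR]□xy

The machine reaches the reject state sR and halts.

Final tape (ignoring leading/trailing blanks): xy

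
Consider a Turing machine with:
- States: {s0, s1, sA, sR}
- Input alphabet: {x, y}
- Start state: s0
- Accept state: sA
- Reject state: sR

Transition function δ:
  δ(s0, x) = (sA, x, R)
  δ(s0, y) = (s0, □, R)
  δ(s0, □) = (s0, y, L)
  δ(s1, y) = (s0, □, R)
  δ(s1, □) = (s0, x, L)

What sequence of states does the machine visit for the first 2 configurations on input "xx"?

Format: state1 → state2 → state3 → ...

Execution trace:
Initial: [s0]xx
Step 1: δ(s0, x) = (sA, x, R) → x[sA]x

The machine reaches the accept state sA and halts.

State sequence: s0 → sA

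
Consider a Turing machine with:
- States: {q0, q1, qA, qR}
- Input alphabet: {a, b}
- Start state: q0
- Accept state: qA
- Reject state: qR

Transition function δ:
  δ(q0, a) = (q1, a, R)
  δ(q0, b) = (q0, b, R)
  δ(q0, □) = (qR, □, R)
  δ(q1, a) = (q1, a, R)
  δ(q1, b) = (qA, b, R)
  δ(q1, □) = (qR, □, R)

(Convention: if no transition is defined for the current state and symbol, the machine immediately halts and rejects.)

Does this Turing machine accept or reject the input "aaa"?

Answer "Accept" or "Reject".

Execution trace:
Initial: [q0]aaa
Step 1: δ(q0, a) = (q1, a, R) → a[q1]aa
Step 2: δ(q1, a) = (q1, a, R) → aa[q1]a
Step 3: δ(q1, a) = (q1, a, R) → aaa[q1]□
Step 4: δ(q1, □) = (qR, □, R) → aaa□[qR]□

The machine reaches the reject state qR and halts.

Answer: Reject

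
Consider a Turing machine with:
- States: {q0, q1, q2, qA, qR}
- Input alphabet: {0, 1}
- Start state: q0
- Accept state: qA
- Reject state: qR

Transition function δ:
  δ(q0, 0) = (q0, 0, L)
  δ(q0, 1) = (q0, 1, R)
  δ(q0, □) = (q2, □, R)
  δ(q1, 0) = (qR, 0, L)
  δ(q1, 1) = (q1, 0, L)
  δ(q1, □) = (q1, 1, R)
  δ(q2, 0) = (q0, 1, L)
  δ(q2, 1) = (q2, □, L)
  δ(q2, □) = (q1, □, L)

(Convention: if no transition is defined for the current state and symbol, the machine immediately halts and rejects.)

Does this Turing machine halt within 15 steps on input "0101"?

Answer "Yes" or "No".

Execution trace:
Initial: [q0]0101
Step 1: δ(q0, 0) = (q0, 0, L) → [q0]□0101
Step 2: δ(q0, □) = (q2, □, R) → □[q2]0101
Step 3: δ(q2, 0) = (q0, 1, L) → [q0]□1101
Step 4: δ(q0, □) = (q2, □, R) → □[q2]1101
Step 5: δ(q2, 1) = (q2, □, L) → [q2]□□101
Step 6: δ(q2, □) = (q1, □, L) → [q1]□□□101
Step 7: δ(q1, □) = (q1, 1, R) → 1[q1]□□101
Step 8: δ(q1, □) = (q1, 1, R) → 11[q1]□101
Step 9: δ(q1, □) = (q1, 1, R) → 111[q1]101
Step 10: δ(q1, 1) = (q1, 0, L) → 11[q1]1001
Step 11: δ(q1, 1) = (q1, 0, L) → 1[q1]10001
Step 12: δ(q1, 1) = (q1, 0, L) → [q1]100001
Step 13: δ(q1, 1) = (q1, 0, L) → [q1]□000001
Step 14: δ(q1, □) = (q1, 1, R) → 1[q1]000001
Step 15: δ(q1, 0) = (qR, 0, L) → [qR]1000001

The machine reaches the reject state qR and halts.
The machine halted after 15 steps (within the 15-step bound).

Answer: Yes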